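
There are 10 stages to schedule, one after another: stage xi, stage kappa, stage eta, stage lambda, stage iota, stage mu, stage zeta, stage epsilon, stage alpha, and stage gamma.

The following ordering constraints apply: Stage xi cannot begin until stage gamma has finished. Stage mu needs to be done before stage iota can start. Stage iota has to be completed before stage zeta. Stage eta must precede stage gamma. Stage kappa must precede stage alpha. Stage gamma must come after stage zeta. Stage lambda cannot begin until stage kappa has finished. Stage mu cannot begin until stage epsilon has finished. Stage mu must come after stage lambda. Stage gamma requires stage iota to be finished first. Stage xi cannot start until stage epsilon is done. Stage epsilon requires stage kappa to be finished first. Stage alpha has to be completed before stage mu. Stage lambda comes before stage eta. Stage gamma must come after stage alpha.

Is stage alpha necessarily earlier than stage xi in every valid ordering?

Chaining the stated constraints: stage alpha → stage gamma → stage xi.
Hence stage alpha necessarily comes before stage xi.

Yes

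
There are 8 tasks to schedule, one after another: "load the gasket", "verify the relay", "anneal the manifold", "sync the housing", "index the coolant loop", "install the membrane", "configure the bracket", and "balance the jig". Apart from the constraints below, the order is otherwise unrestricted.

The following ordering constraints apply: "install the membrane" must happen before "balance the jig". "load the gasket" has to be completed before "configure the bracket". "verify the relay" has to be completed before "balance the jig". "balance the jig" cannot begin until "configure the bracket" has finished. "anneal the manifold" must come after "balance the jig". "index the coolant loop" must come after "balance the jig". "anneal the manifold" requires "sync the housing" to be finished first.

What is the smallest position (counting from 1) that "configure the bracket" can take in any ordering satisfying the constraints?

2

The only task forced before "configure the bracket" (directly or transitively) is "load the gasket".
With 1 mandatory predecessor, the earliest "configure the bracket" can sit is position 1+1 = 2, and placing just that one first achieves it.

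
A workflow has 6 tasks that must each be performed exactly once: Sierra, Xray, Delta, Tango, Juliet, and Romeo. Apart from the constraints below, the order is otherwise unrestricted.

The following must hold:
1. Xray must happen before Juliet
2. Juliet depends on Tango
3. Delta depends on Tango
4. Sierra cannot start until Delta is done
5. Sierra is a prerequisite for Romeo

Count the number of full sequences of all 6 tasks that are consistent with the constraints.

14

2 tasks have no prerequisites (Xray, Tango), so any of them could come first.
Enumerating by repeatedly choosing an available task (one whose prerequisites are all placed) gives 14 distinct complete orderings.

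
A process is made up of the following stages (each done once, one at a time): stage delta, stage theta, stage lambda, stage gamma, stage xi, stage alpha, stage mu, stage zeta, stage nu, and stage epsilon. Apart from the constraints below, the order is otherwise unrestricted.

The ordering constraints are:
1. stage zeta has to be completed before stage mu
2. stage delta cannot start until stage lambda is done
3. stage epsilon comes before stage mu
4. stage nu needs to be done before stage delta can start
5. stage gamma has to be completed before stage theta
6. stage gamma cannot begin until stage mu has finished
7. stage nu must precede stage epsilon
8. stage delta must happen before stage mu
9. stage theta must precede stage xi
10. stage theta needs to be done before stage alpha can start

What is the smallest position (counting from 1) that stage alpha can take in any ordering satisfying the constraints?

The stages that are forced before stage alpha, directly or transitively, are stage delta, stage theta, stage lambda, stage gamma, stage mu, stage zeta, stage nu, stage epsilon. That's 8 stages.
With 8 mandatory predecessors, the earliest stage alpha can sit is position 8+1 = 9, and placing just those 8 first achieves it.

9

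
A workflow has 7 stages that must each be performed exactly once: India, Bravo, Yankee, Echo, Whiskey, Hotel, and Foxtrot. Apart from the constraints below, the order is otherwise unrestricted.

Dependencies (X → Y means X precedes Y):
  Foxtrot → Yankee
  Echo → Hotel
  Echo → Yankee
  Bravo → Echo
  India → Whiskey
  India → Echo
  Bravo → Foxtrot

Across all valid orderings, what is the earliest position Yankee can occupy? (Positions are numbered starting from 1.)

5

Working backwards through the constraints from Yankee, its full set of required predecessors is India, Bravo, Echo, Foxtrot — 4 of them.
So at minimum 4 stages come before Yankee, putting Yankee no earlier than position 5. That position is achievable by scheduling exactly those predecessors first.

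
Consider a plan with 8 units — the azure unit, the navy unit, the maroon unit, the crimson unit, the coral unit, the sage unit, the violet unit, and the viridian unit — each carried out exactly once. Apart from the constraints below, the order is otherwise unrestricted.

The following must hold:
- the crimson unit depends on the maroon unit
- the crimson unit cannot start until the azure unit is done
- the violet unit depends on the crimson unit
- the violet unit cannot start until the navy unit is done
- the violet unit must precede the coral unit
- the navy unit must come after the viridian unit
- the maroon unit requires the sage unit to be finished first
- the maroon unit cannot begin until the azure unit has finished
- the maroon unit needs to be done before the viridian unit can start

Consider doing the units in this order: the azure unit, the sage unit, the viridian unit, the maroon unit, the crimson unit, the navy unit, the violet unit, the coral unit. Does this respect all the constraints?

The sequence places the viridian unit ahead of the maroon unit.
But one of the constraints requires the maroon unit before the viridian unit, so this ordering violates it.

No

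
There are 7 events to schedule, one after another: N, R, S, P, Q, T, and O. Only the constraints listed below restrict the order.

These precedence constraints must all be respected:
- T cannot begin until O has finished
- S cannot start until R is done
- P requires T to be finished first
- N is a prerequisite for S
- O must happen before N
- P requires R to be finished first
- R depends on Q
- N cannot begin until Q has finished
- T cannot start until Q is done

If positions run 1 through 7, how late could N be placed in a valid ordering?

6

The only event forced after N (directly or by a chain) is S.
With 1 mandatory successor out of 7 events total, the latest slot for N is 7−1 = 6, and it's reachable by doing all non-successors before N.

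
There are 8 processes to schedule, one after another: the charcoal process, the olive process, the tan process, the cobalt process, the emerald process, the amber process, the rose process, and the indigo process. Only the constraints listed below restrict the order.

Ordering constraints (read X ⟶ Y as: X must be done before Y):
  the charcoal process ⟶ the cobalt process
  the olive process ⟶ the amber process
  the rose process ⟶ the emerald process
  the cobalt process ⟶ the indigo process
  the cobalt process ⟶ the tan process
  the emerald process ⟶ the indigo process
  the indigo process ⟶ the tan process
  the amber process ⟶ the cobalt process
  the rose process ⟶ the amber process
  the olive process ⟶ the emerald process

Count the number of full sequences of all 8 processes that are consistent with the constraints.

28

3 processes have no prerequisites (the charcoal process, the olive process, the rose process), so any of them could come first.
Enumerating by repeatedly choosing an available process (one whose prerequisites are all placed) gives 28 distinct complete orderings.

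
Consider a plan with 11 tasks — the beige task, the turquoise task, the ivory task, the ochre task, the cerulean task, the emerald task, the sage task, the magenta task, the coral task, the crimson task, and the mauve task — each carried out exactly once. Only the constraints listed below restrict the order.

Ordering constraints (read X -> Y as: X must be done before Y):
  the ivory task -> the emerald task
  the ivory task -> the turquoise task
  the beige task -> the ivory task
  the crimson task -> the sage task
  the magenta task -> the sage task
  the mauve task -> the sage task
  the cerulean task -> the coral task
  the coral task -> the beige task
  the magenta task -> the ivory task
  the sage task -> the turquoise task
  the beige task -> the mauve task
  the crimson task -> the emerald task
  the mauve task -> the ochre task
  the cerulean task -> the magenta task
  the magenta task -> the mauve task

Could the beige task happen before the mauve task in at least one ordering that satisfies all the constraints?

Yes

Every valid ordering already has the beige task before the mauve task (the constraints require it), so in particular at least one does.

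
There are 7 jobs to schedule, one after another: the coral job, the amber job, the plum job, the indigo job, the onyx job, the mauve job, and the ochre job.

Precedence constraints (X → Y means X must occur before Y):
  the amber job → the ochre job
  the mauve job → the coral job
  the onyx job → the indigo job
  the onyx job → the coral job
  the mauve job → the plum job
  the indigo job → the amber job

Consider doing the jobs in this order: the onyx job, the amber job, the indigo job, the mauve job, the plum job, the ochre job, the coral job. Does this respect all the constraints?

No

Here the indigo job comes after the amber job.
That contradicts the constraint that the indigo job must precede the amber job.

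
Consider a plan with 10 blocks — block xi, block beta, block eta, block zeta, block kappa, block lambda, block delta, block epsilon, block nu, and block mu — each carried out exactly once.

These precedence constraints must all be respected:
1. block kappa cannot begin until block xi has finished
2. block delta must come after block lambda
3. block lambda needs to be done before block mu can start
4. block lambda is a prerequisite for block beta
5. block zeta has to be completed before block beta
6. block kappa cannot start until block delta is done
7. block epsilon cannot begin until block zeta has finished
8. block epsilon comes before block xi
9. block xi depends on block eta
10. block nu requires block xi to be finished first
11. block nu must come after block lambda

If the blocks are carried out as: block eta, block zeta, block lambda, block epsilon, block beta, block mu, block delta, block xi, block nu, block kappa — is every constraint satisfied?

Every stated constraint is respected: block eta sits at position 1, ahead of block xi at position 8, and each of the other listed pairs likewise has the predecessor earlier in the sequence.

Yes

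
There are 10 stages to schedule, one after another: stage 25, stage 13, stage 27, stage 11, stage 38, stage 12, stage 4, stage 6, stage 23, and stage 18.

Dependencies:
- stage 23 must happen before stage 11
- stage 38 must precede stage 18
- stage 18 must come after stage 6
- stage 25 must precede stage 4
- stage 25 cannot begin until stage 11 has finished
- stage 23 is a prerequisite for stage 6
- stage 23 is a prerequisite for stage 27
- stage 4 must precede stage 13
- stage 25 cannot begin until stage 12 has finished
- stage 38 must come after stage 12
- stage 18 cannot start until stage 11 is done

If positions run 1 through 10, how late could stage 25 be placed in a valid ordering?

Following every chain forward from stage 25, the stages that must come later are stage 13, stage 4 — 2 of them.
So at least 2 stages follow stage 25, putting stage 25 no later than position 8. That position is achievable by scheduling everything else first.

8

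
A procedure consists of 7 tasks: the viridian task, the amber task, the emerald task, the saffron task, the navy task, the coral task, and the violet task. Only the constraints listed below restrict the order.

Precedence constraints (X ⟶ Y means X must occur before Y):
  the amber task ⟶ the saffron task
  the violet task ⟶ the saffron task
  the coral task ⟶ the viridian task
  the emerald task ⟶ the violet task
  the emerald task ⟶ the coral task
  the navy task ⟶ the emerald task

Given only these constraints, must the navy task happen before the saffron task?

Yes

There is a constraint chain the navy task → the emerald task → the violet task → the saffron task.
That forces the navy task before the saffron task in every valid schedule.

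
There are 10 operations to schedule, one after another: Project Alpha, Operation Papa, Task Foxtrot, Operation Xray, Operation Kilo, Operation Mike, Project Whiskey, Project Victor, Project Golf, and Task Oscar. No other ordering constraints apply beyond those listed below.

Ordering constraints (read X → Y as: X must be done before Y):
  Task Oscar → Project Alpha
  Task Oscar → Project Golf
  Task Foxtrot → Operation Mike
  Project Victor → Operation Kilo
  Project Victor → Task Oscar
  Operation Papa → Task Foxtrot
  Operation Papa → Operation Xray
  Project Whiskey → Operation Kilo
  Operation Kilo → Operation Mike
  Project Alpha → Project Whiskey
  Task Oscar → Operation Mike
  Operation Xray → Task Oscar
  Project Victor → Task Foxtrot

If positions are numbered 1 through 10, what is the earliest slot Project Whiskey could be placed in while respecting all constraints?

The operations that are forced before Project Whiskey, directly or transitively, are Project Alpha, Operation Papa, Operation Xray, Project Victor, Task Oscar. That's 5 operations.
So at minimum 5 operations come before Project Whiskey, putting Project Whiskey no earlier than position 6. That position is achievable by scheduling exactly those predecessors first.

6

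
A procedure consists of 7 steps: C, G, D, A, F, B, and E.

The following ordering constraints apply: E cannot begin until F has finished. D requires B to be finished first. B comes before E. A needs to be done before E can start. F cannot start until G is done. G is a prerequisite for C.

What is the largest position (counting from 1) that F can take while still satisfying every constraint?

6

Following the constraints forward from F, its only required successor is E.
With 1 mandatory successor out of 7 steps total, the latest slot for F is 7−1 = 6, and it's reachable by doing all non-successors before F.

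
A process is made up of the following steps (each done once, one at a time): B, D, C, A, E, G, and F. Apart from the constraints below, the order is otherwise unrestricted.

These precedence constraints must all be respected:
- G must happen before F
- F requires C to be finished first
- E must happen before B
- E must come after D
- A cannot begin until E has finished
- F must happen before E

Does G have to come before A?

Following the dependencies: G → F → E → A.
That forces G before A in every valid schedule.

Yes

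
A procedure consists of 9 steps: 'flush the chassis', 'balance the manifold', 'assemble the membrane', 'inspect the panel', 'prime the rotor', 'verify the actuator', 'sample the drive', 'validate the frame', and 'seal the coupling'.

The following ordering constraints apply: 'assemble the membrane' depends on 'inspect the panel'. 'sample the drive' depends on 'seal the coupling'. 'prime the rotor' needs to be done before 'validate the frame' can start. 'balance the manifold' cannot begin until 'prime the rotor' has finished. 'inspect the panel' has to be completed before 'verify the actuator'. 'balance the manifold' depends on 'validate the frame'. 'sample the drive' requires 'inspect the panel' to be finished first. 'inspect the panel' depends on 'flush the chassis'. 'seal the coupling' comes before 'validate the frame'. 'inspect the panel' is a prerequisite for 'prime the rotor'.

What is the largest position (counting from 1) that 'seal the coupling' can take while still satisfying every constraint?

Every step that must follow 'seal the coupling' has to come after it. Tracing all chains starting from 'seal the coupling', those steps are: 'balance the manifold', 'sample the drive', 'validate the frame' — 3 in total.
So at least 3 steps follow 'seal the coupling', putting 'seal the coupling' no later than position 6. That position is achievable by scheduling everything else first.

6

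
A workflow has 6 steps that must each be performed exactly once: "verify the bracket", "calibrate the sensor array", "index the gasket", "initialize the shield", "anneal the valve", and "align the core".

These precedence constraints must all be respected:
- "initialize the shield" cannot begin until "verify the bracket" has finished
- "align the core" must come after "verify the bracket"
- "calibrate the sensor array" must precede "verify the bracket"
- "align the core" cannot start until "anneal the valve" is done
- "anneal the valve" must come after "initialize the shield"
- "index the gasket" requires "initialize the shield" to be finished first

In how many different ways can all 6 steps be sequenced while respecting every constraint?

"calibrate the sensor array" is the only step with nothing required before it, so every ordering starts there.
Counting all ways to extend the partial order to a total order gives 3.

3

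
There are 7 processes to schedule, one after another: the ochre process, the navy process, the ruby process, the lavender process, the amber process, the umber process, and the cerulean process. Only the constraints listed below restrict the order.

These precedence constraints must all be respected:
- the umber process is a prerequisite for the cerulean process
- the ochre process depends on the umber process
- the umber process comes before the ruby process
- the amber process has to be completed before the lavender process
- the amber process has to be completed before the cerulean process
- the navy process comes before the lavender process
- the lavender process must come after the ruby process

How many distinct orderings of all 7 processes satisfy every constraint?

197

The processes with no prerequisites are the navy process, the amber process, the umber process; any of them can be placed first.
Counting all ways to extend the partial order to a total order gives 197.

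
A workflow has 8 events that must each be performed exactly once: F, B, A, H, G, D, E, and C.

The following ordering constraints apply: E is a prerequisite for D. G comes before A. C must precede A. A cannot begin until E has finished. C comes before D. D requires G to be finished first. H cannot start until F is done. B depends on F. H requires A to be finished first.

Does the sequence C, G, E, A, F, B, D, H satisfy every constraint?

Checking each listed constraint against this order: for instance, C is in position 1 and D in position 7, so that constraint holds — and the remaining constraints check out the same way.

Yes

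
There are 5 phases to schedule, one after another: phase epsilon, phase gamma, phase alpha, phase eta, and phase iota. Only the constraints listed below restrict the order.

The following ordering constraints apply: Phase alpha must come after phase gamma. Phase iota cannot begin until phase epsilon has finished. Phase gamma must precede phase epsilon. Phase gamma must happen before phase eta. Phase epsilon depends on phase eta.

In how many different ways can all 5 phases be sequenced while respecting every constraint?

Phase gamma is the only phase with nothing required before it, so every ordering starts there.
Enumerating by repeatedly choosing an available phase (one whose prerequisites are all placed) gives 4 distinct complete orderings.

4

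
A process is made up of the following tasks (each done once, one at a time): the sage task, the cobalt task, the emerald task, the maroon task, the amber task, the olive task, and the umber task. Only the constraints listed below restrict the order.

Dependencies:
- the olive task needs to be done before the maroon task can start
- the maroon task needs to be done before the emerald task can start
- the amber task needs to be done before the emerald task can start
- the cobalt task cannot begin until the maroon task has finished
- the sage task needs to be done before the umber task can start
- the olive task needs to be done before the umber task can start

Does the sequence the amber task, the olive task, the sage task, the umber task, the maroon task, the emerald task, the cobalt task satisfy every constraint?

Checking each listed constraint against this order: for instance, the amber task is in position 1 and the emerald task in position 6, so that constraint holds — and the remaining constraints check out the same way.

Yes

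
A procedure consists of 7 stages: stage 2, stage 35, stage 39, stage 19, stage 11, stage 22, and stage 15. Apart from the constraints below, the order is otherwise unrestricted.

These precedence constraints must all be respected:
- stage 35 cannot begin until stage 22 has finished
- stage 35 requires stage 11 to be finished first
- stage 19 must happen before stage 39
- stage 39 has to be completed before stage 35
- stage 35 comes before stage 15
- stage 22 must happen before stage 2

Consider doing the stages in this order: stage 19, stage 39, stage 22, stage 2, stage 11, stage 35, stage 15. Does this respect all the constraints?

Checking each listed constraint against this order: for instance, stage 39 is in position 2 and stage 35 in position 6, so that constraint holds — and the remaining constraints check out the same way.

Yes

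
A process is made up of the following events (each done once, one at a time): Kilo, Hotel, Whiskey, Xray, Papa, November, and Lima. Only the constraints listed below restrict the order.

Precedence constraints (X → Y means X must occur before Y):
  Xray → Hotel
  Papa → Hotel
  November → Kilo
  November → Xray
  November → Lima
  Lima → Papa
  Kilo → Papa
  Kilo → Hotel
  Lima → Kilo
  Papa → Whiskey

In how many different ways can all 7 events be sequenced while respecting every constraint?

9

Only November has no prerequisites, so it must go first.
Systematically extending each partial ordering one event at a time and counting, there are 9 complete orderings.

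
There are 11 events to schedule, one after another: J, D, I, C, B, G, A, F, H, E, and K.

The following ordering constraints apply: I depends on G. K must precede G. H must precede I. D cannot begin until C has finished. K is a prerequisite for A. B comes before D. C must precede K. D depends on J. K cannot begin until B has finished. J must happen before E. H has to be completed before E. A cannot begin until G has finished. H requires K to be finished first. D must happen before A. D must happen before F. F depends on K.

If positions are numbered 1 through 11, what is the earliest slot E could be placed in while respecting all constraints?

Every event that must precede E has to come before it. Tracing all chains that end at E, those events are: J, C, B, H, K — 5 in total.
With 5 mandatory predecessors, the earliest E can sit is position 5+1 = 6, and placing just those 5 first achieves it.

6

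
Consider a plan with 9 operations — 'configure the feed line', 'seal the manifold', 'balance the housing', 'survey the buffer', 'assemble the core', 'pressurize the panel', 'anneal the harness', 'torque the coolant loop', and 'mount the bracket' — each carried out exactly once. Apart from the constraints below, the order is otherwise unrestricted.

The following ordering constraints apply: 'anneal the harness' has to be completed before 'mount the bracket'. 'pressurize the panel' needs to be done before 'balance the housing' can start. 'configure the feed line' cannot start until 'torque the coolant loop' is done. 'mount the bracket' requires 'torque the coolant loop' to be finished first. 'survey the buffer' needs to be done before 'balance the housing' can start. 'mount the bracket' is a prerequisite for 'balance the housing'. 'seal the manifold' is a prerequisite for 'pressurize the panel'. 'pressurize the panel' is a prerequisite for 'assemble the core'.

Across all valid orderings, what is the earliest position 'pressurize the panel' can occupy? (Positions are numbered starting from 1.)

2

Working backwards through the constraints from 'pressurize the panel', its only required predecessor is 'seal the manifold'.
With 1 mandatory predecessor, the earliest 'pressurize the panel' can sit is position 1+1 = 2, and placing just that one first achieves it.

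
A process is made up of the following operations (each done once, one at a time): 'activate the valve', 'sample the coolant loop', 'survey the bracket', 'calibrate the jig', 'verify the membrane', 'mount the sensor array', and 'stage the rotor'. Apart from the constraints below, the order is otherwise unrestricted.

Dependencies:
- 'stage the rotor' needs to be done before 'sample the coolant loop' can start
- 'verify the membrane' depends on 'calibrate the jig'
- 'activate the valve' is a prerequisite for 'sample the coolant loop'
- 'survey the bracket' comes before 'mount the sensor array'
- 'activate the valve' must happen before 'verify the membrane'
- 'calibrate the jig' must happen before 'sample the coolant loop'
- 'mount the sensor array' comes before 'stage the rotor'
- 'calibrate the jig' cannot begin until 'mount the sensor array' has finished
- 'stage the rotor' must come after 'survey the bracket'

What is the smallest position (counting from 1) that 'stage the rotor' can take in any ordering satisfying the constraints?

3

The operations that are forced before 'stage the rotor', directly or transitively, are 'survey the bracket', 'mount the sensor array'. That's 2 operations.
So at minimum 2 operations come before 'stage the rotor', putting 'stage the rotor' no earlier than position 3. That position is achievable by scheduling exactly those predecessors first.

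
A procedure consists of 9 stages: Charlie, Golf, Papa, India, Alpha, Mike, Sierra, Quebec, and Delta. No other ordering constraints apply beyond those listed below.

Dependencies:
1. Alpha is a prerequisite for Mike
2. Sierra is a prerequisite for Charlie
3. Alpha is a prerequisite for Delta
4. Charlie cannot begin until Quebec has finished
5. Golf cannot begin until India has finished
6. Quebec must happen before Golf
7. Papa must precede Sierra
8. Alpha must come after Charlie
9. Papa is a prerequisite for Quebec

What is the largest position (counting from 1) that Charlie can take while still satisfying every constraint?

Every stage that must follow Charlie has to come after it. Tracing all chains starting from Charlie, those stages are: Alpha, Mike, Delta — 3 in total.
So at least 3 stages follow Charlie, putting Charlie no later than position 6. That position is achievable by scheduling everything else first.

6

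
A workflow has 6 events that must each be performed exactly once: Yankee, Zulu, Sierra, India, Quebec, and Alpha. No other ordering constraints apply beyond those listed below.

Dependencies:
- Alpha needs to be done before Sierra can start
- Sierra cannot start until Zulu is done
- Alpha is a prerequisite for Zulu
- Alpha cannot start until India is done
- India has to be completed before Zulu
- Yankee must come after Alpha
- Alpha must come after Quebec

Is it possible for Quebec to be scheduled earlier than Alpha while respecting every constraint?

Yes

Quebec is actually forced before Alpha by the constraints, so certainly some valid ordering has Quebec first.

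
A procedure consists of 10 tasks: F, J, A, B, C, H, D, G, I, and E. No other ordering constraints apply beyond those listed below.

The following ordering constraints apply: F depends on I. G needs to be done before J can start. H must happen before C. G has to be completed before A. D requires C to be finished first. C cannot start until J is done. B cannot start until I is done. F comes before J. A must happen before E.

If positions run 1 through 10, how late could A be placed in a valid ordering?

9

Following the constraints forward from A, its only required successor is E.
So at least 1 task follows A, putting A no later than position 9. That position is achievable by scheduling everything else first.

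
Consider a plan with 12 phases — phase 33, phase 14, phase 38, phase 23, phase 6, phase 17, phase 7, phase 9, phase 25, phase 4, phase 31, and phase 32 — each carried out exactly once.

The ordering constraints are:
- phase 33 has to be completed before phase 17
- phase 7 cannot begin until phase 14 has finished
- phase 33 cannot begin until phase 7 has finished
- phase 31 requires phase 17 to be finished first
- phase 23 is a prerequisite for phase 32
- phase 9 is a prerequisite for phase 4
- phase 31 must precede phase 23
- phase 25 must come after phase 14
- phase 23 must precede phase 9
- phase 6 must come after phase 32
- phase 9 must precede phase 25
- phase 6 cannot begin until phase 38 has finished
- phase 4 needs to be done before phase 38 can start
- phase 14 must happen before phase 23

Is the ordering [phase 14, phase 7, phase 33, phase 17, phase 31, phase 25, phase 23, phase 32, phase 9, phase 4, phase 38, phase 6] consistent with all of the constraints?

The sequence places phase 25 ahead of phase 9.
But one of the constraints requires phase 9 before phase 25, so this ordering violates it.

No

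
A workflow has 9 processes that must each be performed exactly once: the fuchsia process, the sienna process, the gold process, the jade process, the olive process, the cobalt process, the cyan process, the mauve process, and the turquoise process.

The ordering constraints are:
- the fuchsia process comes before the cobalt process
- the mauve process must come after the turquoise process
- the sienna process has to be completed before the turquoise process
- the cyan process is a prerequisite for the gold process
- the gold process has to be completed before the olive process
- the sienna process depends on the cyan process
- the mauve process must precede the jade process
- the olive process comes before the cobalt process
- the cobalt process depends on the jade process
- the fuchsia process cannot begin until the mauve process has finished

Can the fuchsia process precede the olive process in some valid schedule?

The constraints leave the fuchsia process and the olive process unordered relative to each other; nothing requires the olive process earlier.
That means at least one valid schedule has the fuchsia process before the olive process.

Yes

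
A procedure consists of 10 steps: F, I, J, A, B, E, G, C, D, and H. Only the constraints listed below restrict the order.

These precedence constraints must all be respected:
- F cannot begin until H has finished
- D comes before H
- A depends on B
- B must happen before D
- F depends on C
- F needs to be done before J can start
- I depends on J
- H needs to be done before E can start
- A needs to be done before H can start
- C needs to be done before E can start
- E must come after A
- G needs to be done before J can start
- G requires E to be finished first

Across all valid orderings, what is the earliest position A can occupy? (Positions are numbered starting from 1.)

2

Working backwards through the constraints from A, its only required predecessor is B.
With 1 mandatory predecessor, the earliest A can sit is position 1+1 = 2, and placing just that one first achieves it.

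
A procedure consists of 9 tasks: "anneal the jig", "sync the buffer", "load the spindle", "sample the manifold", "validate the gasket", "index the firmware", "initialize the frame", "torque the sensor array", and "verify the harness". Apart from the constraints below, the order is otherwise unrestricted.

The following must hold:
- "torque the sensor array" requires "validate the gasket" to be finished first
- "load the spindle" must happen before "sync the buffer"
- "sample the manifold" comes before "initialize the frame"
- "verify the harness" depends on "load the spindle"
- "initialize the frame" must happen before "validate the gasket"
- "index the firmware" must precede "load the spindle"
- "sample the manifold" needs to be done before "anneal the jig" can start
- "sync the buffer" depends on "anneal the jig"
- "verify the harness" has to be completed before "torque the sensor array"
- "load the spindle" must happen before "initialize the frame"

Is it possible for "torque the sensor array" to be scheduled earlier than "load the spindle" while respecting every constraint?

No

Following "load the spindle" → "verify the harness" → "torque the sensor array", "load the spindle" must precede "torque the sensor array" in every valid ordering.
Hence "torque the sensor array" can never be scheduled before "load the spindle".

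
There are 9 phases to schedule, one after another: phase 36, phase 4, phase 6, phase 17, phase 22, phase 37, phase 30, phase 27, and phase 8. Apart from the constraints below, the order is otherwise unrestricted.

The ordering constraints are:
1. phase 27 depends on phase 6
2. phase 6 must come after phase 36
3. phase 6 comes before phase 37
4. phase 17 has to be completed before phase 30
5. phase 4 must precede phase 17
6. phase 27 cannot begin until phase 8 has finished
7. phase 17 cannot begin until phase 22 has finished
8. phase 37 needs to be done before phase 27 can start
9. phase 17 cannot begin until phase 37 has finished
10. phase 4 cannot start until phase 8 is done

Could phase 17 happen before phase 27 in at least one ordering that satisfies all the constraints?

Nothing in the constraints forces phase 27 before phase 17 — there is no chain from phase 27 to phase 17.
So a valid ordering placing phase 17 earlier than phase 27 exists.

Yes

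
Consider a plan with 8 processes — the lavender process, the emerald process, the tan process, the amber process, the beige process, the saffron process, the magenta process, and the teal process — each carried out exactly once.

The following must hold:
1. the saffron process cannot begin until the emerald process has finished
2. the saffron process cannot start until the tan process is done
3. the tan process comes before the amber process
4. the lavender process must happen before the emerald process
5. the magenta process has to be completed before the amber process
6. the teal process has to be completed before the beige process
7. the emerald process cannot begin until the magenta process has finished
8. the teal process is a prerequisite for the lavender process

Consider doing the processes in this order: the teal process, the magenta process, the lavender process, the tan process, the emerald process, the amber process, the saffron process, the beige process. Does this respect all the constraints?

Yes

Every stated constraint is respected: the teal process sits at position 1, ahead of the beige process at position 8, and each of the other listed pairs likewise has the predecessor earlier in the sequence.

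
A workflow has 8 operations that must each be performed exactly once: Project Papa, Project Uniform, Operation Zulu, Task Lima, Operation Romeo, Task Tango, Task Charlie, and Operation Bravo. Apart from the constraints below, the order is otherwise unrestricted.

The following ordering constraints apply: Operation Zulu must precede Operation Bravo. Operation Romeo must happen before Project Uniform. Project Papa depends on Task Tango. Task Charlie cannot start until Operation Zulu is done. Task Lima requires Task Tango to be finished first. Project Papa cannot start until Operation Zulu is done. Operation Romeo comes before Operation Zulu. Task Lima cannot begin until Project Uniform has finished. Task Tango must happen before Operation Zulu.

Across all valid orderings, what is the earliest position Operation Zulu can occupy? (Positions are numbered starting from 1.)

Working backwards through the constraints from Operation Zulu, its full set of required predecessors is Operation Romeo, Task Tango — 2 of them.
So at minimum 2 operations come before Operation Zulu, putting Operation Zulu no earlier than position 3. That position is achievable by scheduling exactly those predecessors first.

3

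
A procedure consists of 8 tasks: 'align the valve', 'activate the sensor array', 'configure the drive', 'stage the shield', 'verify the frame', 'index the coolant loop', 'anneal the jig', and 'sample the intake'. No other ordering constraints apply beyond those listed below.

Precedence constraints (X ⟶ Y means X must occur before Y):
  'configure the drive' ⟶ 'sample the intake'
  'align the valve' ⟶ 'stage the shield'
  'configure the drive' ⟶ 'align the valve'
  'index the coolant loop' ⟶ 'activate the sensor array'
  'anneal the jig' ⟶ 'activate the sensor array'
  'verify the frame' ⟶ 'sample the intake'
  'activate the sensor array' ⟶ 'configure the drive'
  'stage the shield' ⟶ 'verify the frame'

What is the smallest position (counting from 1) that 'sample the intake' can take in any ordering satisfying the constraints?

The tasks that are forced before 'sample the intake', directly or transitively, are 'align the valve', 'activate the sensor array', 'configure the drive', 'stage the shield', 'verify the frame', 'index the coolant loop', 'anneal the jig'. That's 7 tasks.
With 7 mandatory predecessors, the earliest 'sample the intake' can sit is position 7+1 = 8, and placing just those 7 first achieves it.

8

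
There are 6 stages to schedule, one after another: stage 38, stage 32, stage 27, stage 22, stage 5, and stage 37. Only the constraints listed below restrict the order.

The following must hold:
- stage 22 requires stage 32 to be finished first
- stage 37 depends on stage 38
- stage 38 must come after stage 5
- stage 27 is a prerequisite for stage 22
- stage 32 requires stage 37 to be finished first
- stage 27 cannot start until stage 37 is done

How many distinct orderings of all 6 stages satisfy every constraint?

2

Stage 5 is the only stage with nothing required before it, so every ordering starts there.
Enumerating by repeatedly choosing an available stage (one whose prerequisites are all placed) gives 2 distinct complete orderings.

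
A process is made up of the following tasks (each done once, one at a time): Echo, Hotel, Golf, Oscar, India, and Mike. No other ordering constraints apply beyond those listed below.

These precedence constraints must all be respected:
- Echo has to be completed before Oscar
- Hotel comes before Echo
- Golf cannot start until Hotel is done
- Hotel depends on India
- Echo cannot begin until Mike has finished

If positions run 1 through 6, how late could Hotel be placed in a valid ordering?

3

Following every chain forward from Hotel, the tasks that must come later are Echo, Golf, Oscar — 3 of them.
So at least 3 tasks follow Hotel, putting Hotel no later than position 3. That position is achievable by scheduling everything else first.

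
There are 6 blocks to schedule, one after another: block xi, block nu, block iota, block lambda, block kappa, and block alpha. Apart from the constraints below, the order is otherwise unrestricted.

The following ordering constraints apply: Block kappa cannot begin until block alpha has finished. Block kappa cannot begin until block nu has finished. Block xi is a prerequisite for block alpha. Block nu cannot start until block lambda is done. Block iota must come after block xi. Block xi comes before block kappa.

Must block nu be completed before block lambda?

There is a chain block lambda → block nu, which puts block lambda before block nu.
So block nu never precedes block lambda.

No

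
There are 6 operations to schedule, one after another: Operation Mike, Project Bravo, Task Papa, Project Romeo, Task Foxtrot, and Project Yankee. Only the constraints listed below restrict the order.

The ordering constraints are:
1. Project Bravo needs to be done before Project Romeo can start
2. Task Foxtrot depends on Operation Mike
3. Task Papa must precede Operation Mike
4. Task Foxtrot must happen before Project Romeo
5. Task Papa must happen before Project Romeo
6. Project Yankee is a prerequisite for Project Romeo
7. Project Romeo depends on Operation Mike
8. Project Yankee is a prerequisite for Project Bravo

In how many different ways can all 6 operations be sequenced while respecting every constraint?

2 operations have no prerequisites (Task Papa, Project Yankee), so any of them could come first.
Enumerating by repeatedly choosing an available operation (one whose prerequisites are all placed) gives 10 distinct complete orderings.

10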